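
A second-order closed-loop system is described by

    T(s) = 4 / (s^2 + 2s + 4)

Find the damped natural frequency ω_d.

Comparing s^2 + 2s + 4 to s^2 + 2ζωₙs + ωₙ²: ωₙ = 2 rad/s and ζ = 2/(2·2) = 0.5.
ζωₙ = 2/2 = 1, so ω_d = ωₙ√(1−ζ²) = √(ωₙ² − (ζωₙ)²) = √(4 − 1²) = √3 ≈ 1.732 rad/s.

ω_d ≈ 1.732 rad/s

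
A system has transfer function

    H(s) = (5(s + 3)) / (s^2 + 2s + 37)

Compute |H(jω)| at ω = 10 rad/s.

Substitute s = j10: numerator = 15 + j50, denominator = -63 + j20.
|H(j10)| = |15 + j50| / |-63 + j20| = 52.202 / 66.098 ≈ 0.7898.

|H(j10)| ≈ 0.7898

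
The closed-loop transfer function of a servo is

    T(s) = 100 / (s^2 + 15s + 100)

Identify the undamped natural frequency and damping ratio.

ωₙ = 10 rad/s, ζ = 0.75

Compare the denominator to the standard form s^2 + 2ζωₙs + ωₙ².
ωₙ² = 100, so ωₙ = 10 rad/s.
2ζωₙ = 15, so ζ = 15/(2·10) = 0.75.
With ζ = 0.75 the response is underdamped.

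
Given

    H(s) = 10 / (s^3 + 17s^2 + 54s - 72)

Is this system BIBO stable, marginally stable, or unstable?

The denominator s^3 + 17s^2 + 54s - 72 factors as (s - 1)(s + 12)(s + 6), giving poles at s = 1, -12, -6.
Since the pole(s) at s = 1 lie in the right half-plane, the system is unstable.

unstable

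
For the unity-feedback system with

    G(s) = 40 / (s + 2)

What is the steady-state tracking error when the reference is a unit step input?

e_ss = 0.04762

G(s) has no poles at the origin.
This is a Type 0 system. Kp = lim_{s→0} G(s) = 40/2 = 20.
e_ss = 1/(1 + Kp) = 1/(1 + 20) = 1/21 ≈ 0.04762.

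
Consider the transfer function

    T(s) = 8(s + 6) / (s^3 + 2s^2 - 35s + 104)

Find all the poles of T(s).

The poles are the roots of the denominator s^3 + 2s^2 - 35s + 104 = 0.
Trying s = -8: the polynomial evaluates to 0, so (s + 8) is a factor.
Dividing out leaves s^2 - 6s + 13 = 0.
The quadratic formula then gives s = 3 ± 2j.

s = 3 + 2j, 3 - 2j, -8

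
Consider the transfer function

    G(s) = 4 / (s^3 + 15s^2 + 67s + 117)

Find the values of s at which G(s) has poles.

The poles are the roots of the denominator s^3 + 15s^2 + 67s + 117 = 0.
Trying s = -9: the polynomial evaluates to 0, so (s + 9) is a factor.
Dividing out leaves s^2 + 6s + 13 = 0.
The quadratic formula then gives s = -3 ± 2j.

s = -3 ± 2j, -9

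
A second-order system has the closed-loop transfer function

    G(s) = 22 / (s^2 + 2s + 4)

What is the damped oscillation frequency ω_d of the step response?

Comparing s^2 + 2s + 4 to s^2 + 2ζωₙs + ωₙ²: ωₙ = 2 rad/s and ζ = 2/(2·2) = 0.5.
ζωₙ = 2/2 = 1, so ω_d = ωₙ√(1−ζ²) = √(ωₙ² − (ζωₙ)²) = √(4 − 1²) = √3 ≈ 1.732 rad/s.

ω_d ≈ 1.732 rad/s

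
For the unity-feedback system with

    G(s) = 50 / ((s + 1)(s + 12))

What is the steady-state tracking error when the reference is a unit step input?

G(s) has no poles at the origin.
This is a Type 0 system. Kp = lim_{s→0} G(s) = 50/12 = 25/6.
e_ss = 1/(1 + Kp) = 1/(1 + 25/6) = 6/31 ≈ 0.1935.

e_ss = 0.1935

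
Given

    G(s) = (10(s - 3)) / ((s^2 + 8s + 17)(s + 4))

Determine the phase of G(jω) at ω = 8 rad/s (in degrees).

∠G(j8) ≈ -79.17°

At s = j8: numerator = -30 + j80, denominator = -700 - j120.
∠G = ∠num − ∠den = 110.56° − (-170.27°) = 280.8°, which wraps to -79.17°.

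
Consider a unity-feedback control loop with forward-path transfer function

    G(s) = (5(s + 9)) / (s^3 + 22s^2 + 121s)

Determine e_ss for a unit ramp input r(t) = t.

G(s) has one pole at the origin.
This is a Type 1 system. Kv = lim_{s→0} s·G(s) = 45/121.
e_ss = 1/Kv = 1/(45/121) = 121/45 ≈ 2.689.

e_ss = 2.689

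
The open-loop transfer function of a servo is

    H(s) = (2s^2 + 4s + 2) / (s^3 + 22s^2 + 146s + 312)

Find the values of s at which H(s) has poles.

The poles are the roots of the denominator s^3 + 22s^2 + 146s + 312 = 0.
Trying s = -12: the polynomial evaluates to 0, so (s + 12) is a factor.
Dividing out leaves s^2 + 10s + 26 = 0.
The quadratic formula then gives s = -5 ± 1j.

s = -5 ± j, -12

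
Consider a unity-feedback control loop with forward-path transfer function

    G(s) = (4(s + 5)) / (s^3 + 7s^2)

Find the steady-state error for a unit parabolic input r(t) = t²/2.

e_ss = 0.3500

G(s) has 2 poles at the origin.
This is a Type 2 system. Ka = lim_{s→0} s^2·G(s) = 20/7.
e_ss = 1/Ka = 1/(20/7) = 7/20 ≈ 0.3500.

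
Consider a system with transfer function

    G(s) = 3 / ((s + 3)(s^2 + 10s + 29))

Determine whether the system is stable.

stable

The poles can be read from the denominator factors: s = -3, -5 + 2j, -5 - 2j.
Since all poles lie strictly in the left half-plane, the system is stable.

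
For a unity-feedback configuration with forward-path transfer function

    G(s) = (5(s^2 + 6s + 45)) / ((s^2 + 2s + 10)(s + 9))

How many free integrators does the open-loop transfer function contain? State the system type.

The denominator has no factor of s at the origin — no free integrator — so this is a Type 0 system.

Type 0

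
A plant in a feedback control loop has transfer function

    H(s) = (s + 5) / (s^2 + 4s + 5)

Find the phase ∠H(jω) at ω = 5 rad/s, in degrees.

∠H(j5) ≈ -90°

At s = j5: numerator = 5 + j5, denominator = -20 + j20.
∠H = ∠num − ∠den = 45° − (135°) = -90°.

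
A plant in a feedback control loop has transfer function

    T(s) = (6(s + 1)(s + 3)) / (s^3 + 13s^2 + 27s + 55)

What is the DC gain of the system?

T(0) = 18/55 ≈ 0.3273

Set s = 0: T(0) = (18) / (55) = 18/55.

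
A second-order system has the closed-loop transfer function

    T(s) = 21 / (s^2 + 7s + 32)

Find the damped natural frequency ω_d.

ω_d ≈ 4.444 rad/s

Comparing s^2 + 7s + 32 to s^2 + 2ζωₙs + ωₙ²: ωₙ = √32 ≈ 5.657 rad/s and ζ = 7/(2·√32) ≈ 0.6187.
ζωₙ = 7/2 = 3.5, so ω_d = ωₙ√(1−ζ²) = √(ωₙ² − (ζωₙ)²) = √(32 − 3.5²) = √19.75 ≈ 4.444 rad/s.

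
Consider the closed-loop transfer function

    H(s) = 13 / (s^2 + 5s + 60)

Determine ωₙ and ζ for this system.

ωₙ ≈ 7.746 rad/s, ζ ≈ 0.3227

Compare the denominator to the standard form s^2 + 2ζωₙs + ωₙ².
ωₙ² = 60, so ωₙ = √60 ≈ 7.746 rad/s.
2ζωₙ = 5, so ζ = 5/(2·√60) ≈ 0.3227.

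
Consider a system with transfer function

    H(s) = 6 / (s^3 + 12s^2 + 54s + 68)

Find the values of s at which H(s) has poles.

s = -5 ± 3j, -2

The poles are the roots of the denominator s^3 + 12s^2 + 54s + 68 = 0.
Trying s = -2: the polynomial evaluates to 0, so (s + 2) is a factor.
Dividing out leaves s^2 + 10s + 34 = 0.
The quadratic formula then gives s = -5 ± 3j.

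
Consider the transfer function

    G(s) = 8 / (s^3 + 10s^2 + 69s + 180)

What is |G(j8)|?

Substitute s = j8: numerator = 8, denominator = -460 + j40.
|G(j8)| = |8| / |-460 + j40| = 8 / 461.74 ≈ 0.01733.

|G(j8)| ≈ 0.01733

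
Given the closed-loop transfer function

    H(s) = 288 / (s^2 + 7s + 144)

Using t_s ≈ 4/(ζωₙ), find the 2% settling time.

t_s ≈ 1.143 s

Comparing s^2 + 7s + 144 to s^2 + 2ζωₙs + ωₙ²: ωₙ = 12 rad/s and ζ = 7/(2·12) ≈ 0.2917.
ζωₙ = 7/2 = 3.5, so t_s ≈ 4/(ζωₙ) = 4/3.5 ≈ 1.143 s.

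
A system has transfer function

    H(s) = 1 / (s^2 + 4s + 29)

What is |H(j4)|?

|H(j4)| ≈ 0.04851

Substitute s = j4: numerator = 1, denominator = 13 + j16.
|H(j4)| = |1| / |13 + j16| = 1 / 20.616 ≈ 0.04851.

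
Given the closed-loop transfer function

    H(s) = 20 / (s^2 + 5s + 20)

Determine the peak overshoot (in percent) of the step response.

Comparing s^2 + 5s + 20 to s^2 + 2ζωₙs + ωₙ²: ωₙ = √20 ≈ 4.472 rad/s and ζ = 5/(2·√20) ≈ 0.5590.
%OS = 100·exp(−πζ/√(1−ζ²)) = 100·exp(−π·0.5590/√(1−0.5590²)) ≈ 12.0%.

%OS ≈ 12.0%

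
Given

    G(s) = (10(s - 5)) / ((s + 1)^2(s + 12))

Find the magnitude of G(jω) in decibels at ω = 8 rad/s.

Substitute s = j8: numerator = -50 + j80, denominator = -884 - j312.
|G(j8)| = |-50 + j80| / |-884 - j312| = 94.340 / 937.44 ≈ 0.1006.
In decibels: 20·log₁₀(0.1006) ≈ -19.9 dB.

|G(j8)|_dB ≈ -19.9 dB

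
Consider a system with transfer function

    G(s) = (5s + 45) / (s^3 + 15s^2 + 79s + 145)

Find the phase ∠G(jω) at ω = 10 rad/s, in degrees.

∠G(j10) ≈ -140.8°

At s = j10: numerator = 45 + j50, denominator = -1355 - j210.
∠G = ∠num − ∠den = 48.013° − (-171.19°) = 219.2°, which wraps to -140.8°.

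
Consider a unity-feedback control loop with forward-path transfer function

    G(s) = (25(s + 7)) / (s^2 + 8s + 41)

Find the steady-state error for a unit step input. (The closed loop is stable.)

G(s) has no poles at the origin.
This is a Type 0 system. Kp = lim_{s→0} G(s) = 175/41.
e_ss = 1/(1 + Kp) = 1/(1 + 175/41) = 41/216 ≈ 0.1898.

e_ss = 0.1898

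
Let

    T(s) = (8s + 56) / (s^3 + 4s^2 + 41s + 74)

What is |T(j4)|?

Substitute s = j4: numerator = 56 + j32, denominator = 10 + j100.
|T(j4)| = |56 + j32| / |10 + j100| = 64.498 / 100.50 ≈ 0.6418.

|T(j4)| ≈ 0.6418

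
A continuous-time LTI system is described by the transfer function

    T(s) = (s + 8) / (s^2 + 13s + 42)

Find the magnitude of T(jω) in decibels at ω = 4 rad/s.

|T(j4)|_dB ≈ -16.3 dB

Substitute s = j4: numerator = 8 + j4, denominator = 26 + j52.
|T(j4)| = |8 + j4| / |26 + j52| = 8.9443 / 58.138 ≈ 0.1538.
In decibels: 20·log₁₀(0.1538) ≈ -16.3 dB.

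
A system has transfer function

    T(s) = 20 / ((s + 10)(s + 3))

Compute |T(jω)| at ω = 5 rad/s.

|T(j5)| ≈ 0.3068

Substitute s = j5: numerator = 20, denominator = 5 + j65.
|T(j5)| = |20| / |5 + j65| = 20 / 65.192 ≈ 0.3068.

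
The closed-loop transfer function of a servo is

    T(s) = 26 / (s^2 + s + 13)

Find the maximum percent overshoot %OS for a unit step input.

%OS ≈ 64.4%

Comparing s^2 + s + 13 to s^2 + 2ζωₙs + ωₙ²: ωₙ = √13 ≈ 3.606 rad/s and ζ = 1/(2·√13) ≈ 0.1387.
%OS = 100·exp(−πζ/√(1−ζ²)) = 100·exp(−π·0.1387/√(1−0.1387²)) ≈ 64.4%.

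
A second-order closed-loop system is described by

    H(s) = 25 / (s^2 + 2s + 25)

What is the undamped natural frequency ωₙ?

Compare the denominator to the standard form s^2 + 2ζωₙs + ωₙ².
ωₙ² = 25, so ωₙ = 5 rad/s.

ωₙ = 5 rad/s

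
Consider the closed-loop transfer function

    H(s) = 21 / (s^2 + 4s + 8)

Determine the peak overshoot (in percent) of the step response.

Comparing s^2 + 4s + 8 to s^2 + 2ζωₙs + ωₙ²: ωₙ = √8 ≈ 2.828 rad/s and ζ = 4/(2·√8) ≈ 0.7071.
%OS = 100·exp(−πζ/√(1−ζ²)) = 100·exp(−π·0.7071/√(1−0.7071²)) ≈ 4.32%.

%OS ≈ 4.32%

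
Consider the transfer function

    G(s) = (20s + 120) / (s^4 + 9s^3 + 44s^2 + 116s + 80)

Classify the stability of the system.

The denominator s^4 + 9s^3 + 44s^2 + 116s + 80 factors as (s + 1)(s + 4)(s^2 + 4s + 20), giving poles at s = -1, -4, -2 ± 4j.
Since all poles lie strictly in the left half-plane, the system is stable.

stable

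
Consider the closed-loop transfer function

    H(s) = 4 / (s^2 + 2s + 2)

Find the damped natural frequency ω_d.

ω_d = 1 rad/s

Comparing s^2 + 2s + 2 to s^2 + 2ζωₙs + ωₙ²: ωₙ = √2 ≈ 1.414 rad/s and ζ = 2/(2·√2) ≈ 0.7071.
ζωₙ = 2/2 = 1, so ω_d = ωₙ√(1−ζ²) = √(ωₙ² − (ζωₙ)²) = √(2 − 1²) = √1 = 1 rad/s.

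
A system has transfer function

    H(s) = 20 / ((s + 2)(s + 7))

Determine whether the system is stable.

The poles can be read from the denominator factors: s = -2, -7.
Since all poles lie strictly in the left half-plane, the system is stable.

stable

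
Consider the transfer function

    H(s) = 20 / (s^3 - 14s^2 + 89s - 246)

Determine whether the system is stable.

The denominator s^3 - 14s^2 + 89s - 246 factors as (s^2 - 8s + 41)(s - 6), giving poles at s = 4 + 5j, 4 - 5j, 6.
Since the pole(s) at s = 4 ± 5j, 6 lie in the right half-plane, the system is unstable.

unstable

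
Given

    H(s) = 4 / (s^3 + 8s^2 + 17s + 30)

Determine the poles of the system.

The poles are the roots of the denominator s^3 + 8s^2 + 17s + 30 = 0.
Trying s = -6: the polynomial evaluates to 0, so (s + 6) is a factor.
Dividing out leaves s^2 + 2s + 5 = 0.
The quadratic formula then gives s = -1 ± 2j.

s = -1 ± 2j, -6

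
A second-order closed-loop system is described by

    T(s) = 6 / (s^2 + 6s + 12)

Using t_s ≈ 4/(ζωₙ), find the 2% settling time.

t_s ≈ 1.333 s

Comparing s^2 + 6s + 12 to s^2 + 2ζωₙs + ωₙ²: ωₙ = √12 ≈ 3.464 rad/s and ζ = 6/(2·√12) ≈ 0.8660.
ζωₙ = 6/2 = 3, so t_s ≈ 4/(ζωₙ) = 4/3 ≈ 1.333 s.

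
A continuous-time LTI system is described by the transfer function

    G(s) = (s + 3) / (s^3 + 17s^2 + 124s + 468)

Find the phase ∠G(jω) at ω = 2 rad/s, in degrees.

At s = j2: numerator = 3 + j2, denominator = 400 + j240.
∠G = ∠num − ∠den = 33.690° − (30.964°) = 2.726°.

∠G(j2) ≈ 2.726°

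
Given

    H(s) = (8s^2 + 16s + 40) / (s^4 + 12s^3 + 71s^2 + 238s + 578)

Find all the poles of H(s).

s = -1 + 4j, -1 - 4j, -5 + 3j, -5 - 3j

The poles are the roots of the denominator s^4 + 12s^3 + 71s^2 + 238s + 578 = 0.
No real roots exist; factor into two real quadratics: (s^2 + 2s + 17)(s^2 + 10s + 34) = 0.
Each quadratic gives a conjugate pair via the quadratic formula.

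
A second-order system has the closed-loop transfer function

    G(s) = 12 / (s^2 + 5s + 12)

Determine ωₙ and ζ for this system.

ωₙ ≈ 3.464 rad/s, ζ ≈ 0.7217

Compare the denominator to the standard form s^2 + 2ζωₙs + ωₙ².
ωₙ² = 12, so ωₙ = √12 ≈ 3.464 rad/s.
2ζωₙ = 5, so ζ = 5/(2·√12) ≈ 0.7217.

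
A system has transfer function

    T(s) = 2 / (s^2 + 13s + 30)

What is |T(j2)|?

Substitute s = j2: numerator = 2, denominator = 26 + j26.
|T(j2)| = |2| / |26 + j26| = 2 / 36.770 ≈ 0.05439.

|T(j2)| ≈ 0.05439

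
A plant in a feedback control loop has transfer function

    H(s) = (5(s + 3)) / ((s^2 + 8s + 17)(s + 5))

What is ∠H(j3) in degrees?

∠H(j3) ≈ -57.53°

At s = j3: numerator = 15 + j15, denominator = -32 + j144.
∠H = ∠num − ∠den = 45° − (102.53°) = -57.53°.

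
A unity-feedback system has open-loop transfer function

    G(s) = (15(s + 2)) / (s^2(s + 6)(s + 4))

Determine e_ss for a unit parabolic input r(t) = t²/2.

G(s) has 2 poles at the origin.
This is a Type 2 system. Ka = lim_{s→0} s^2·G(s) = 30/24 = 5/4.
e_ss = 1/Ka = 1/(5/4) = 4/5 ≈ 0.8000.

e_ss = 0.8000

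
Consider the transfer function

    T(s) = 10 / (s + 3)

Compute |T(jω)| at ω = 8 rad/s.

|T(j8)| ≈ 1.170

Substitute s = j8: numerator = 10, denominator = 3 + j8.
|T(j8)| = |10| / |3 + j8| = 10 / 8.5440 ≈ 1.170.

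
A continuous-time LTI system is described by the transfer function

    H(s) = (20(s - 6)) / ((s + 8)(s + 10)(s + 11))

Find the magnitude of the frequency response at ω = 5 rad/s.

Substitute s = j5: numerator = -120 + j100, denominator = 155 + j1265.
|H(j5)| = |-120 + j100| / |155 + j1265| = 156.20 / 1274.5 ≈ 0.1226.

|H(j5)| ≈ 0.1226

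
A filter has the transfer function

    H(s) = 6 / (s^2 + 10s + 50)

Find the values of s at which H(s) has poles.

The poles are the roots of the denominator s^2 + 10s + 50 = 0.
Using the quadratic formula: s = (-10 ± √(-100))/2 = -5 ± 5j.

s = -5 ± 5j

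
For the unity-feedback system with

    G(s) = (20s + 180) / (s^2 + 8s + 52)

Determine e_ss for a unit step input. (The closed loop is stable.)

e_ss = 0.2241

G(s) has no poles at the origin.
This is a Type 0 system. Kp = lim_{s→0} G(s) = 180/52 = 45/13.
e_ss = 1/(1 + Kp) = 1/(1 + 45/13) = 13/58 ≈ 0.2241.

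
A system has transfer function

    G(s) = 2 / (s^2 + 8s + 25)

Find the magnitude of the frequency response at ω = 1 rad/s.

Substitute s = j1: numerator = 2, denominator = 24 + j8.
|G(j1)| = |2| / |24 + j8| = 2 / 25.298 ≈ 0.07906.

|G(j1)| ≈ 0.07906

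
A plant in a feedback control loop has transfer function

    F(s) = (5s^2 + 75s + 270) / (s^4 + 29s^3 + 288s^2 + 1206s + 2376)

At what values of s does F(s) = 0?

Set the numerator to zero: 5s^2 + 75s + 270 = 0, i.e. 5·(s^2 + 15s + 54) = 0.
Factoring: (s + 6)(s + 9) = 0.

s = -6, -9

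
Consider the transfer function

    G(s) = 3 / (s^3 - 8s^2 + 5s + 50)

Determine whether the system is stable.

The denominator s^3 - 8s^2 + 5s + 50 factors as (s - 5)^2(s + 2), giving poles at s = 5, 5, -2.
Since the pole(s) at s = 5, 5 lie in the right half-plane, the system is unstable.

unstable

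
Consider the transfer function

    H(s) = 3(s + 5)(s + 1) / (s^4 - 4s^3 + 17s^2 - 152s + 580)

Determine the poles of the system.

The poles are the roots of the denominator s^4 - 4s^3 + 17s^2 - 152s + 580 = 0.
No real roots exist; factor into two real quadratics: (s^2 + 4s + 29)(s^2 - 8s + 20) = 0.
Each quadratic gives a conjugate pair via the quadratic formula.

s = -2 + 5j, -2 - 5j, 4 + 2j, 4 - 2j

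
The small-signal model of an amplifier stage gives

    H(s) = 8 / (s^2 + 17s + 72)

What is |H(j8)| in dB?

|H(j8)|_dB ≈ -24.6 dB

Substitute s = j8: numerator = 8, denominator = 8 + j136.
|H(j8)| = |8| / |8 + j136| = 8 / 136.24 ≈ 0.05872.
In decibels: 20·log₁₀(0.05872) ≈ -24.6 dB.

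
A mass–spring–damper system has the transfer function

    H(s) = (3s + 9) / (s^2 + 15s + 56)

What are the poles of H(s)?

s = -7, -8

The poles are the roots of the denominator s^2 + 15s + 56 = 0.
Factoring: (s + 7)(s + 8) = 0, so s = -7 and s = -8.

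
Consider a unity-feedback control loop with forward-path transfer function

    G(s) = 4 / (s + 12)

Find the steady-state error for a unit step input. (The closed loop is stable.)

G(s) has no poles at the origin.
This is a Type 0 system. Kp = lim_{s→0} G(s) = 4/12 = 1/3.
e_ss = 1/(1 + Kp) = 1/(1 + 1/3) = 3/4 ≈ 0.7500.

e_ss = 0.7500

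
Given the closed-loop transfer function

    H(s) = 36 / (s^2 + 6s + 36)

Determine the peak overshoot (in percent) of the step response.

Comparing s^2 + 6s + 36 to s^2 + 2ζωₙs + ωₙ²: ωₙ = 6 rad/s and ζ = 6/(2·6) = 0.5.
%OS = 100·exp(−πζ/√(1−ζ²)) = 100·exp(−π·0.5/√(1−0.5²)) ≈ 16.3%.

%OS ≈ 16.3%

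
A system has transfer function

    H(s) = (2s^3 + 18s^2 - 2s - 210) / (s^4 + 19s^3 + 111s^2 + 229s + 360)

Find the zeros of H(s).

s = 3, -7, -5

Set the numerator to zero: 2s^3 + 18s^2 - 2s - 210 = 0, i.e. 2·(s^3 + 9s^2 - s - 105) = 0.
Factoring: (s - 3)(s + 7)(s + 5) = 0.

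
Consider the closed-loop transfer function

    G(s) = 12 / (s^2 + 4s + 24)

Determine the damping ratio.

Compare the denominator to the standard form s^2 + 2ζωₙs + ωₙ².
ωₙ² = 24, so ωₙ = √24 ≈ 4.899 rad/s.
2ζωₙ = 4, so ζ = 4/(2·√24) ≈ 0.4082.
With ζ = 0.4082 the response is underdamped.

ζ ≈ 0.4082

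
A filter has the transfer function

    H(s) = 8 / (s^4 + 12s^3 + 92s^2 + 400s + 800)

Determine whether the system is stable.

stable

The denominator s^4 + 12s^3 + 92s^2 + 400s + 800 factors as (s^2 + 8s + 20)(s^2 + 4s + 40), giving poles at s = -4 + 2j, -4 - 2j, -2 + 6j, -2 - 6j.
Since all poles lie strictly in the left half-plane, the system is stable.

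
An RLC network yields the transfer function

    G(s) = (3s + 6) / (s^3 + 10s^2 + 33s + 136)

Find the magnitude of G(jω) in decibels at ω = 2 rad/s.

|G(j2)|_dB ≈ -22.4 dB

Substitute s = j2: numerator = 6 + j6, denominator = 96 + j58.
|G(j2)| = |6 + j6| / |96 + j58| = 8.4853 / 112.16 ≈ 0.07565.
In decibels: 20·log₁₀(0.07565) ≈ -22.4 dB.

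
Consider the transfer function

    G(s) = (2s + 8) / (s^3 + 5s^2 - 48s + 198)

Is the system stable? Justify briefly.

The denominator s^3 + 5s^2 - 48s + 198 factors as (s^2 - 6s + 18)(s + 11), giving poles at s = 3 ± 3j, -11.
Since the pole(s) at s = 3 + 3j, 3 - 3j lie in the right half-plane, the system is unstable.

unstable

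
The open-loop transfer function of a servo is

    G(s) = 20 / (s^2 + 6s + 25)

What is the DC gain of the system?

Set s = 0: G(0) = (20) / (25) = 4/5.

G(0) = 4/5 ≈ 0.8000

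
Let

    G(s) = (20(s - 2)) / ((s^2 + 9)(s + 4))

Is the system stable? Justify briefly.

The poles can be read from the denominator factors: s = ±3j, -4.
Since the simple pole(s) at s = ±3j lie on the jω-axis with none in the right half-plane, the system is marginally stable.

marginally stable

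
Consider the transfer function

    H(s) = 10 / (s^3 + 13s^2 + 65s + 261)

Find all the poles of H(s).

s = -2 ± 5j, -9

The poles are the roots of the denominator s^3 + 13s^2 + 65s + 261 = 0.
Trying s = -9: the polynomial evaluates to 0, so (s + 9) is a factor.
Dividing out leaves s^2 + 4s + 29 = 0.
The quadratic formula then gives s = -2 ± 5j.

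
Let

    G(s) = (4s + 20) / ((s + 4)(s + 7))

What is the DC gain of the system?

G(0) = 5/7 ≈ 0.7143

Set s = 0: G(0) = (20) / (28) = 5/7.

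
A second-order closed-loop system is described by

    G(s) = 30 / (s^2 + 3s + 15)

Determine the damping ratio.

ζ ≈ 0.3873

Compare the denominator to the standard form s^2 + 2ζωₙs + ωₙ².
ωₙ² = 15, so ωₙ = √15 ≈ 3.873 rad/s.
2ζωₙ = 3, so ζ = 3/(2·√15) ≈ 0.3873.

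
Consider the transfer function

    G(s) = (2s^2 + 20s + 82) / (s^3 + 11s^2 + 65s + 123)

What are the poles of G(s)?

s = -4 ± 5j, -3

The poles are the roots of the denominator s^3 + 11s^2 + 65s + 123 = 0.
Trying s = -3: the polynomial evaluates to 0, so (s + 3) is a factor.
Dividing out leaves s^2 + 8s + 41 = 0.
The quadratic formula then gives s = -4 ± 5j.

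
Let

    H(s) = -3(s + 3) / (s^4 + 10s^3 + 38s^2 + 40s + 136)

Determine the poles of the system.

The poles are the roots of the denominator s^4 + 10s^3 + 38s^2 + 40s + 136 = 0.
No real roots exist; factor into two real quadratics: (s^2 + 4)(s^2 + 10s + 34) = 0.
Each quadratic gives a conjugate pair via the quadratic formula.

s = ±2j, -5 ± 3j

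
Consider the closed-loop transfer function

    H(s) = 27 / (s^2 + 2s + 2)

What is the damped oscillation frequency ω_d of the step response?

ω_d = 1 rad/s

Comparing s^2 + 2s + 2 to s^2 + 2ζωₙs + ωₙ²: ωₙ = √2 ≈ 1.414 rad/s and ζ = 2/(2·√2) ≈ 0.7071.
ζωₙ = 2/2 = 1, so ω_d = ωₙ√(1−ζ²) = √(ωₙ² − (ζωₙ)²) = √(2 − 1²) = √1 = 1 rad/s.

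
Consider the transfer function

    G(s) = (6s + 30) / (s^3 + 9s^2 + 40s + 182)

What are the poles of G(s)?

The poles are the roots of the denominator s^3 + 9s^2 + 40s + 182 = 0.
Trying s = -7: the polynomial evaluates to 0, so (s + 7) is a factor.
Dividing out leaves s^2 + 2s + 26 = 0.
The quadratic formula then gives s = -1 ± 5j.

s = -1 + 5j, -1 - 5j, -7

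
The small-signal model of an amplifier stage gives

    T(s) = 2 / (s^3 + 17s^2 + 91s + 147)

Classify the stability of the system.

The denominator s^3 + 17s^2 + 91s + 147 factors as (s + 3)(s + 7)^2, giving poles at s = -3, -7, -7.
Since all poles lie strictly in the left half-plane, the system is stable.

stable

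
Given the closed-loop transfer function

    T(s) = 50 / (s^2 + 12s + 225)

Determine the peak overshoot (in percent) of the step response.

%OS ≈ 25.4%

Comparing s^2 + 12s + 225 to s^2 + 2ζωₙs + ωₙ²: ωₙ = 15 rad/s and ζ = 12/(2·15) = 0.4.
%OS = 100·exp(−πζ/√(1−ζ²)) = 100·exp(−π·0.4/√(1−0.4²)) ≈ 25.4%.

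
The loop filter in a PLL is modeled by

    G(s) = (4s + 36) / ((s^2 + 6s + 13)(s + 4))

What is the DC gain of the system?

Set s = 0: G(0) = (36) / (52) = 9/13.

G(0) = 9/13 ≈ 0.6923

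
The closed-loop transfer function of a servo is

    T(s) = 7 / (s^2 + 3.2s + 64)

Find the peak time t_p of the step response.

Comparing s^2 + 3.2s + 64 to s^2 + 2ζωₙs + ωₙ²: ωₙ = 8 rad/s and ζ = 3.2/(2·8) = 0.2.
ζωₙ = 3.2/2 = 1.6, so ω_d = ωₙ√(1−ζ²) = √(ωₙ² − (ζωₙ)²) = √(64 − 1.6²) = √61.44 ≈ 7.838 rad/s.
t_p = π/ω_d = π/7.838 ≈ 0.4008 s.

t_p ≈ 0.4008 s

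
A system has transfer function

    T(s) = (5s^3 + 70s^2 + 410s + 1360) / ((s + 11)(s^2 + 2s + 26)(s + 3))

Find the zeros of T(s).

Set the numerator to zero: 5s^3 + 70s^2 + 410s + 1360 = 0, i.e. 5·(s^3 + 14s^2 + 82s + 272) = 0.
Factoring: (s^2 + 6s + 34)(s + 8) = 0.

s = -3 + 5j, -3 - 5j, -8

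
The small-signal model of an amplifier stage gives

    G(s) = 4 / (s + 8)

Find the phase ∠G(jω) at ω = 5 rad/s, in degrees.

At s = j5: numerator = 4, denominator = 8 + j5.
∠G = ∠num − ∠den = 0° − (32.005°) = -32.01°.

∠G(j5) ≈ -32.01°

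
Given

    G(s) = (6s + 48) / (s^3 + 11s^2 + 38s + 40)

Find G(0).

G(0) = 6/5 ≈ 1.200

Set s = 0: G(0) = (48) / (40) = 6/5.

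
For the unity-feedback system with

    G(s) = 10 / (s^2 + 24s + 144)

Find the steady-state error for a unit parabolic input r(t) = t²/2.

G(s) has no poles at the origin.
This is a Type 0 system; Ka = lim_{s→0} s^2·G(s) = 0, so the steady-state error for a parabola input is infinite.

e_ss = ∞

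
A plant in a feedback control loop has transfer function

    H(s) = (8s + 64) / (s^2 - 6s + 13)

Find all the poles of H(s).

s = 3 ± 2j

The poles are the roots of the denominator s^2 - 6s + 13 = 0.
Using the quadratic formula: s = (6 ± √(-16))/2 = 3 ± 2j.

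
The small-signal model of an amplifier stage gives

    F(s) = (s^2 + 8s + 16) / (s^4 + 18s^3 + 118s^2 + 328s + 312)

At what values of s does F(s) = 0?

s = -4, -4

Set the numerator to zero: s^2 + 8s + 16 = 0.
Factoring: (s + 4)^2 = 0.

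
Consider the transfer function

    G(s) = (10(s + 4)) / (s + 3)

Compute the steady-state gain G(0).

Set s = 0: G(0) = (40) / (3) = 40/3.

G(0) = 40/3 ≈ 13.33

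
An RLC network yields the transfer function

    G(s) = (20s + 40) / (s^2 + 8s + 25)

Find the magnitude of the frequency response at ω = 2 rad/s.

Substitute s = j2: numerator = 40 + j40, denominator = 21 + j16.
|G(j2)| = |40 + j40| / |21 + j16| = 56.569 / 26.401 ≈ 2.143.

|G(j2)| ≈ 2.143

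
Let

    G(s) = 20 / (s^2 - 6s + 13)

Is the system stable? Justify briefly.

unstable

The denominator s^2 - 6s + 13 factors as (s^2 - 6s + 13), giving poles at s = 3 + 2j, 3 - 2j.
Since the pole(s) at s = 3 ± 2j lie in the right half-plane, the system is unstable.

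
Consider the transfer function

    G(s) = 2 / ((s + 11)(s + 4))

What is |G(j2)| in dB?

Substitute s = j2: numerator = 2, denominator = 40 + j30.
|G(j2)| = |2| / |40 + j30| = 2 / 50 = 0.04000.
In decibels: 20·log₁₀(0.04000) ≈ -28.0 dB.

|G(j2)|_dB ≈ -28.0 dB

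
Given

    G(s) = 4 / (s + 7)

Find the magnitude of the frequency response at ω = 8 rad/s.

|G(j8)| ≈ 0.3763

Substitute s = j8: numerator = 4, denominator = 7 + j8.
|G(j8)| = |4| / |7 + j8| = 4 / 10.630 ≈ 0.3763.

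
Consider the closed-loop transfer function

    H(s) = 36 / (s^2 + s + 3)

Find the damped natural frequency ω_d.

ω_d ≈ 1.658 rad/s

Comparing s^2 + s + 3 to s^2 + 2ζωₙs + ωₙ²: ωₙ = √3 ≈ 1.732 rad/s and ζ = 1/(2·√3) ≈ 0.2887.
ζωₙ = 1/2 = 0.5, so ω_d = ωₙ√(1−ζ²) = √(ωₙ² − (ζωₙ)²) = √(3 − 0.5²) = √2.75 ≈ 1.658 rad/s.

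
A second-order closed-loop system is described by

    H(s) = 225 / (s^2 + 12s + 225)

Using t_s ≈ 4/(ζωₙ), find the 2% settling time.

Comparing s^2 + 12s + 225 to s^2 + 2ζωₙs + ωₙ²: ωₙ = 15 rad/s and ζ = 12/(2·15) = 0.4.
ζωₙ = 12/2 = 6, so t_s ≈ 4/(ζωₙ) = 4/6 ≈ 0.6667 s.

t_s ≈ 0.6667 s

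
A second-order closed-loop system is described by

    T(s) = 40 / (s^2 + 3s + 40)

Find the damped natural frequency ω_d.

ω_d ≈ 6.144 rad/s

Comparing s^2 + 3s + 40 to s^2 + 2ζωₙs + ωₙ²: ωₙ = √40 ≈ 6.325 rad/s and ζ = 3/(2·√40) ≈ 0.2372.
ζωₙ = 3/2 = 1.5, so ω_d = ωₙ√(1−ζ²) = √(ωₙ² − (ζωₙ)²) = √(40 − 1.5²) = √37.75 ≈ 6.144 rad/s.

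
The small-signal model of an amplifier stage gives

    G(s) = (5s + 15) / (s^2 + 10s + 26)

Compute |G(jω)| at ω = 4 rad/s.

|G(j4)| ≈ 0.6063

Substitute s = j4: numerator = 15 + j20, denominator = 10 + j40.
|G(j4)| = |15 + j20| / |10 + j40| = 25 / 41.231 ≈ 0.6063.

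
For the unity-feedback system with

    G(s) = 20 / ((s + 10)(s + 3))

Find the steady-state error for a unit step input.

G(s) has no poles at the origin.
This is a Type 0 system. Kp = lim_{s→0} G(s) = 20/30 = 2/3.
e_ss = 1/(1 + Kp) = 1/(1 + 2/3) = 3/5 ≈ 0.6000.

e_ss = 0.6000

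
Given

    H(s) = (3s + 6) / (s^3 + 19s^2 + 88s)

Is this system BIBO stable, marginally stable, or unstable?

marginally stable

The denominator s^3 + 19s^2 + 88s factors as s(s + 11)(s + 8), giving poles at s = 0, -11, -8.
Since the simple pole(s) at s = 0 lie on the jω-axis with none in the right half-plane, the system is marginally stable.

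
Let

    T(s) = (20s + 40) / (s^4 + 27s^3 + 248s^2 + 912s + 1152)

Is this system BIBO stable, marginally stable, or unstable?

stable

The denominator s^4 + 27s^3 + 248s^2 + 912s + 1152 factors as (s + 12)(s + 8)(s + 3)(s + 4), giving poles at s = -12, -8, -3, -4.
Since all poles lie strictly in the left half-plane, the system is stable.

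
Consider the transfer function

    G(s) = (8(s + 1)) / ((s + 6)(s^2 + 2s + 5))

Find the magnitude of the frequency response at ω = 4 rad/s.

|G(j4)| ≈ 0.3363

Substitute s = j4: numerator = 8 + j32, denominator = -98 + j4.
|G(j4)| = |8 + j32| / |-98 + j4| = 32.985 / 98.082 ≈ 0.3363.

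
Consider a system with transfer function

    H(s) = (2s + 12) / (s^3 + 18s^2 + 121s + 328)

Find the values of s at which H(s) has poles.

s = -5 + 4j, -5 - 4j, -8

The poles are the roots of the denominator s^3 + 18s^2 + 121s + 328 = 0.
Trying s = -8: the polynomial evaluates to 0, so (s + 8) is a factor.
Dividing out leaves s^2 + 10s + 41 = 0.
The quadratic formula then gives s = -5 ± 4j.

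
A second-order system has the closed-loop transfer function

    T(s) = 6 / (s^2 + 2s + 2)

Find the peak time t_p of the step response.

Comparing s^2 + 2s + 2 to s^2 + 2ζωₙs + ωₙ²: ωₙ = √2 ≈ 1.414 rad/s and ζ = 2/(2·√2) ≈ 0.7071.
ζωₙ = 2/2 = 1, so ω_d = ωₙ√(1−ζ²) = √(ωₙ² − (ζωₙ)²) = √(2 − 1²) = √1 = 1 rad/s.
t_p = π/ω_d = π/1 ≈ 3.142 s.

t_p ≈ 3.142 s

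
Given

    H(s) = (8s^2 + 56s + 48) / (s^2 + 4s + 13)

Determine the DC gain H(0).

Set s = 0: H(0) = (48) / (13) = 48/13.

H(0) = 48/13 ≈ 3.692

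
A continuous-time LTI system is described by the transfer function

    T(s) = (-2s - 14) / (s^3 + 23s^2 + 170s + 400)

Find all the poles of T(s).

s = -5, -8, -10

The poles are the roots of the denominator s^3 + 23s^2 + 170s + 400 = 0.
Trying s = -5: the polynomial evaluates to 0, so (s + 5) is a factor.
Dividing out leaves s^2 + 18s + 80 = 0.
Factoring the quadratic: (s + 8)(s + 10) = 0.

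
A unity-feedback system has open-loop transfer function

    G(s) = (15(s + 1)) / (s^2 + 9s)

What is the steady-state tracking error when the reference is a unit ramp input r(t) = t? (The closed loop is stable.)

e_ss = 0.6000

G(s) has one pole at the origin.
This is a Type 1 system. Kv = lim_{s→0} s·G(s) = 15/9 = 5/3.
e_ss = 1/Kv = 1/(5/3) = 3/5 ≈ 0.6000.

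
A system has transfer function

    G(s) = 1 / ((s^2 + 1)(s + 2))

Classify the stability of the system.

marginally stable

The poles can be read from the denominator factors: s = j, -j, -2.
Since the simple pole(s) at s = ±j lie on the jω-axis with none in the right half-plane, the system is marginally stable.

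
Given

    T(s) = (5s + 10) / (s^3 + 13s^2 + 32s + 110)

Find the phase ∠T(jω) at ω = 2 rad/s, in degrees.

At s = j2: numerator = 10 + j10, denominator = 58 + j56.
∠T = ∠num − ∠den = 45° − (43.995°) = 1.005°.

∠T(j2) ≈ 1.005°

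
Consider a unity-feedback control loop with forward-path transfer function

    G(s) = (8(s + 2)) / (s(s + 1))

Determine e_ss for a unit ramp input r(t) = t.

e_ss = 0.06250

G(s) has one pole at the origin.
This is a Type 1 system. Kv = lim_{s→0} s·G(s) = 16/1.
e_ss = 1/Kv = 1/(16) = 1/16 ≈ 0.06250.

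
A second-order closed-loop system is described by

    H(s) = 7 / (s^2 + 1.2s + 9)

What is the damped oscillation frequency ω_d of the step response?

ω_d ≈ 2.939 rad/s

Comparing s^2 + 1.2s + 9 to s^2 + 2ζωₙs + ωₙ²: ωₙ = 3 rad/s and ζ = 1.2/(2·3) = 0.2.
ζωₙ = 1.2/2 = 0.6, so ω_d = ωₙ√(1−ζ²) = √(ωₙ² − (ζωₙ)²) = √(9 − 0.6²) = √8.64 ≈ 2.939 rad/s.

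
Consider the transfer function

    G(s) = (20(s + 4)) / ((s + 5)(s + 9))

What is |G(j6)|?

Substitute s = j6: numerator = 80 + j120, denominator = 9 + j84.
|G(j6)| = |80 + j120| / |9 + j84| = 144.22 / 84.481 ≈ 1.707.

|G(j6)| ≈ 1.707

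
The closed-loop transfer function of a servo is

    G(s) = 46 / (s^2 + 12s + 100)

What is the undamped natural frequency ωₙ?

ωₙ = 10 rad/s

Compare the denominator to the standard form s^2 + 2ζωₙs + ωₙ².
ωₙ² = 100, so ωₙ = 10 rad/s.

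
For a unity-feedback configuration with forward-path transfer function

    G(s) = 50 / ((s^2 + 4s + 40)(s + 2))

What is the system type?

Type 0

The denominator has no factor of s at the origin — no free integrator — so this is a Type 0 system.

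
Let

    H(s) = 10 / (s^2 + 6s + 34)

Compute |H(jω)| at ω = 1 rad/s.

Substitute s = j1: numerator = 10, denominator = 33 + j6.
|H(j1)| = |10| / |33 + j6| = 10 / 33.541 ≈ 0.2981.

|H(j1)| ≈ 0.2981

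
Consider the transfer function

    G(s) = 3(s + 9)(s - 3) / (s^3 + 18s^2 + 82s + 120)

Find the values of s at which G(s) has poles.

s = -3 + j, -3 - j, -12

The poles are the roots of the denominator s^3 + 18s^2 + 82s + 120 = 0.
Trying s = -12: the polynomial evaluates to 0, so (s + 12) is a factor.
Dividing out leaves s^2 + 6s + 10 = 0.
The quadratic formula then gives s = -3 ± 1j.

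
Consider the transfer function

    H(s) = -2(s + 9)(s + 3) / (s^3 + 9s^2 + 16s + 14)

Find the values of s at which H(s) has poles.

s = -1 + j, -1 - j, -7

The poles are the roots of the denominator s^3 + 9s^2 + 16s + 14 = 0.
Trying s = -7: the polynomial evaluates to 0, so (s + 7) is a factor.
Dividing out leaves s^2 + 2s + 2 = 0.
The quadratic formula then gives s = -1 ± 1j.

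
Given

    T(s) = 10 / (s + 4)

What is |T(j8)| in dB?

|T(j8)|_dB ≈ 0.969 dB

Substitute s = j8: numerator = 10, denominator = 4 + j8.
|T(j8)| = |10| / |4 + j8| = 10 / 8.9443 ≈ 1.118.
In decibels: 20·log₁₀(1.118) ≈ 0.969 dB.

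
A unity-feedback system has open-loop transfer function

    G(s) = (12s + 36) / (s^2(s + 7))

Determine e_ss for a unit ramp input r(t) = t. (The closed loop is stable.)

e_ss = 0

G(s) has 2 poles at the origin.
This is a Type 2 system; for a ramp input the steady-state error is zero.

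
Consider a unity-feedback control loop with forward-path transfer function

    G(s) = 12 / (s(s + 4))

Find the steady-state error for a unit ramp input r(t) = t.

e_ss = 0.3333

G(s) has one pole at the origin.
This is a Type 1 system. Kv = lim_{s→0} s·G(s) = 12/4 = 3.
e_ss = 1/Kv = 1/(3) = 1/3 ≈ 0.3333.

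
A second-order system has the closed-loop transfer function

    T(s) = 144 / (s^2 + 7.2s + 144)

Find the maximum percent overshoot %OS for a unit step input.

Comparing s^2 + 7.2s + 144 to s^2 + 2ζωₙs + ωₙ²: ωₙ = 12 rad/s and ζ = 7.2/(2·12) = 0.3.
%OS = 100·exp(−πζ/√(1−ζ²)) = 100·exp(−π·0.3/√(1−0.3²)) ≈ 37.2%.

%OS ≈ 37.2%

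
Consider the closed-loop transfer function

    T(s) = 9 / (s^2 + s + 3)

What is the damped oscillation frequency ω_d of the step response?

ω_d ≈ 1.658 rad/s

Comparing s^2 + s + 3 to s^2 + 2ζωₙs + ωₙ²: ωₙ = √3 ≈ 1.732 rad/s and ζ = 1/(2·√3) ≈ 0.2887.
ζωₙ = 1/2 = 0.5, so ω_d = ωₙ√(1−ζ²) = √(ωₙ² − (ζωₙ)²) = √(3 − 0.5²) = √2.75 ≈ 1.658 rad/s.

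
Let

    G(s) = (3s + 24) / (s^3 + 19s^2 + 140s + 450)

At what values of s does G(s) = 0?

s = -8

Set the numerator to zero: 3s + 24 = 0, i.e. 3·(s + 8) = 0.
So s = -8.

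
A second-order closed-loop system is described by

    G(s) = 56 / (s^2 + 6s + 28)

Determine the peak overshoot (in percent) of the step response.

%OS ≈ 11.5%

Comparing s^2 + 6s + 28 to s^2 + 2ζωₙs + ωₙ²: ωₙ = √28 ≈ 5.292 rad/s and ζ = 6/(2·√28) ≈ 0.5669.
%OS = 100·exp(−πζ/√(1−ζ²)) = 100·exp(−π·0.5669/√(1−0.5669²)) ≈ 11.5%.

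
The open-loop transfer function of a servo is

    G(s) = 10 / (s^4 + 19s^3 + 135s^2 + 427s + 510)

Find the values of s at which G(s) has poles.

s = -4 + j, -4 - j, -5, -6

The poles are the roots of the denominator s^4 + 19s^3 + 135s^2 + 427s + 510 = 0.
Trying s = -5: the polynomial evaluates to 0, so (s + 5) is a factor.
Dividing out leaves s^3 + 14s^2 + 65s + 102 = 0.
This factors further as (s^2 + 8s + 17)(s + 6) = 0.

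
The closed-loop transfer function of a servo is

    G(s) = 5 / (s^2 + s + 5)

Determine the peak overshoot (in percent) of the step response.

%OS ≈ 48.6%

Comparing s^2 + s + 5 to s^2 + 2ζωₙs + ωₙ²: ωₙ = √5 ≈ 2.236 rad/s and ζ = 1/(2·√5) ≈ 0.2236.
%OS = 100·exp(−πζ/√(1−ζ²)) = 100·exp(−π·0.2236/√(1−0.2236²)) ≈ 48.6%.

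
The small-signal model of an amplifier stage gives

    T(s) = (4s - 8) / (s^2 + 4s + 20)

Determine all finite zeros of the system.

Set the numerator to zero: 4s - 8 = 0, i.e. 4·(s - 2) = 0.
So s = 2.

s = 2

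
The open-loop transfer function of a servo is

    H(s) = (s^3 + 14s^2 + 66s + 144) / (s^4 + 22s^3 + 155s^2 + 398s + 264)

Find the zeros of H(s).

s = -8, -3 + 3j, -3 - 3j

Set the numerator to zero: s^3 + 14s^2 + 66s + 144 = 0.
Factoring: (s + 8)(s^2 + 6s + 18) = 0.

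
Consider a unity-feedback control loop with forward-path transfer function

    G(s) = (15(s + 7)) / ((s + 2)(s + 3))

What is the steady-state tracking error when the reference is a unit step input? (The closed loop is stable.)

e_ss = 0.05405

G(s) has no poles at the origin.
This is a Type 0 system. Kp = lim_{s→0} G(s) = 105/6 = 35/2.
e_ss = 1/(1 + Kp) = 1/(1 + 35/2) = 2/37 ≈ 0.05405.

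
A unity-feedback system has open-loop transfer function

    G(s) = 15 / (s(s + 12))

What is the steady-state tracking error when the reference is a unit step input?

e_ss = 0

G(s) has one pole at the origin.
This is a Type 1 system; for a step input the steady-state error is zero.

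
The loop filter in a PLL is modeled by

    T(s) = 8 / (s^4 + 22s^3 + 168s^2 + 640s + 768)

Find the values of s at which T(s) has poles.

The poles are the roots of the denominator s^4 + 22s^3 + 168s^2 + 640s + 768 = 0.
Trying s = -2: the polynomial evaluates to 0, so (s + 2) is a factor.
Dividing out leaves s^3 + 20s^2 + 128s + 384 = 0.
This factors further as (s^2 + 8s + 32)(s + 12) = 0.

s = -2, -4 ± 4j, -12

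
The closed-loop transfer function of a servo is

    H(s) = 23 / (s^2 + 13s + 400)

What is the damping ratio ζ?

ζ = 0.325

Compare the denominator to the standard form s^2 + 2ζωₙs + ωₙ².
ωₙ² = 400, so ωₙ = 20 rad/s.
2ζωₙ = 13, so ζ = 13/(2·20) = 0.325.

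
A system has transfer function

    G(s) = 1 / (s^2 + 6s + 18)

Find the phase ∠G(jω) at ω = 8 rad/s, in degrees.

∠G(j8) ≈ -133.8°

At s = j8: numerator = 1, denominator = -46 + j48.
∠G = ∠num − ∠den = 0° − (133.78°) = -133.8°.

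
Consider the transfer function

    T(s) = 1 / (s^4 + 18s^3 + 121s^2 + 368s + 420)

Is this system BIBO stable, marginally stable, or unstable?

The denominator s^4 + 18s^3 + 121s^2 + 368s + 420 factors as (s + 3)(s^2 + 8s + 20)(s + 7), giving poles at s = -3, -4 ± 2j, -7.
Since all poles lie strictly in the left half-plane, the system is stable.

stable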